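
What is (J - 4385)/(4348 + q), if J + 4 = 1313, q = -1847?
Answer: -3076/2501 ≈ -1.2299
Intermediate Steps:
J = 1309 (J = -4 + 1313 = 1309)
(J - 4385)/(4348 + q) = (1309 - 4385)/(4348 - 1847) = -3076/2501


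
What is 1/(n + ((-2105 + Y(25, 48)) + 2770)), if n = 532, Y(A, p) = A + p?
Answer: 1/1270 ≈ 0.00078740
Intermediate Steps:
1/(n + ((-2105 + Y(25, 48)) + 2770)) = 1/(532 + ((-2105 + (25 + 48)) + 2770)) = 1/(532 + ((-2105 + 73) + 2770)) = 1/(532 + (-2032 + 2770)) = 1/(532 + 738) = 1/1270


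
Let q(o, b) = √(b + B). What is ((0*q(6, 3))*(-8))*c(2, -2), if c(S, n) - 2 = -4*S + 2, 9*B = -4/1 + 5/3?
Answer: 0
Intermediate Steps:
B = -7/27 (B = (-4/1 + 5/3)/9 = (-4*1 + 5*(⅓))/9 = (-4 + 5/3)/9 = (⅑)*(-7/3) = -7/27 ≈ -0.25926)
q(o, b) = √(-7/27 + b) (q(o, b) = √(b - 7/27) = √(-7/27 + b))
c(S, n) = 4 - 4*S (c(S, n) = 2 + (-4*S + 2) = 2 + (2 - 4*S) = 4 - 4*S)
((0*q(6, 3))*(-8))*c(2, -2) = ((0*(√(-21 + 81*3)/9))*(-8))*(4 - 4*2) = ((0*(√(-21 + 243)/9))*(-8))*(4 - 8) = ((0*(√222/9))*(-8))*(-4) = (0*(-8))*(-4) = 0*(-4) = 0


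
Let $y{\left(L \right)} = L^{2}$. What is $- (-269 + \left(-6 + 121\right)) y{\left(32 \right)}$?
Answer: $157696$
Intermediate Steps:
$- (-269 + \left(-6 + 121\right)) y{\left(32 \right)} = - (-269 + \left(-6 + 121\right)) 32^{2} = - (-269 + 115) 1024 = \left(-1\right) \left(-154\right) 1024 = 154 \cdot 1024 = 157696$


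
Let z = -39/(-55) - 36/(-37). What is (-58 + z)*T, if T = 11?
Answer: -114607/185 ≈ -619.50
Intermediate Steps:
z = 3423/2035 (z = -39*(-1/55) - 36*(-1/37) = 39/55 + 36/37 = 3423/2035 ≈ 1.6821)
(-58 + z)*T = (-58 + 3423/2035)*11 = -114607/2035*11 = -114607/185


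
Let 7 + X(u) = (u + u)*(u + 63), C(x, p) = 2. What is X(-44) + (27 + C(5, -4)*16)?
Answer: -1620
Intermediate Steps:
X(u) = -7 + 2*u*(63 + u) (X(u) = -7 + (u + u)*(u + 63) = -7 + (2*u)*(63 + u) = -7 + 2*u*(63 + u))
X(-44) + (27 + C(5, -4)*16) = (-7 + 2*(-44)² + 126*(-44)) + (27 + 2*16) = (-7 + 2*1936 - 5544) + (27 + 32) = (-7 + 3872 - 5544) + 59 = -1679 + 59 = -1620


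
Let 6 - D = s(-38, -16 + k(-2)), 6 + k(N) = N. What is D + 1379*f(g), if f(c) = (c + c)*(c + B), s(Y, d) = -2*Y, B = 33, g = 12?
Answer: 1489250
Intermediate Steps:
k(N) = -6 + N
f(c) = 2*c*(33 + c) (f(c) = (c + c)*(c + 33) = (2*c)*(33 + c) = 2*c*(33 + c))
D = -70 (D = 6 - (-2)*(-38) = 6 - 1*76 = 6 - 76 = -70)
D + 1379*f(g) = -70 + 1379*(2*12*(33 + 12)) = -70 + 1379*(2*12*45) = -70 + 1379*1080 = -70 + 1489320 = 1489250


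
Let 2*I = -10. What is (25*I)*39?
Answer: -4875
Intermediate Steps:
I = -5 (I = (1/2)*(-10) = -5)
(25*I)*39 = (25*(-5))*39 = -125*39 = -4875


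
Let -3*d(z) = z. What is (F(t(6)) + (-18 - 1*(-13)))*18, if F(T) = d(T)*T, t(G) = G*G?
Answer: -7866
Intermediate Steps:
d(z) = -z/3
t(G) = G²
F(T) = -T²/3 (F(T) = (-T/3)*T = -T²/3)
(F(t(6)) + (-18 - 1*(-13)))*18 = (-(6²)²/3 + (-18 - 1*(-13)))*18 = (-⅓*36² + (-18 + 13))*18 = (-⅓*1296 - 5)*18 = (-432 - 5)*18 = -437*18 = -7866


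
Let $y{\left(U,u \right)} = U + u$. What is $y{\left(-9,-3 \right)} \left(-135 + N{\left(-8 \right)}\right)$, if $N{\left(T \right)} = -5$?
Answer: $1680$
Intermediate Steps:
$y{\left(-9,-3 \right)} \left(-135 + N{\left(-8 \right)}\right) = \left(-9 - 3\right) \left(-135 - 5\right) = \left(-12\right) \left(-140\right) = 1680$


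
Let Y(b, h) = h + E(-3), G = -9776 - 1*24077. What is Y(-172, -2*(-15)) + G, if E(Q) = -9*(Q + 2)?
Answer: -33814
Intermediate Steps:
E(Q) = -18 - 9*Q (E(Q) = -9*(2 + Q) = -18 - 9*Q)
G = -33853 (G = -9776 - 24077 = -33853)
Y(b, h) = 9 + h (Y(b, h) = h + (-18 - 9*(-3)) = h + (-18 + 27) = h + 9 = 9 + h)
Y(-172, -2*(-15)) + G = (9 - 2*(-15)) - 33853 = (9 + 30) - 33853 = 39 - 33853 = -33814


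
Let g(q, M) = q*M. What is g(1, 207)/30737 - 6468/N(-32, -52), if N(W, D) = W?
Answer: 49703385/245896 ≈ 202.13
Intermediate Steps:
g(q, M) = M*q
g(1, 207)/30737 - 6468/N(-32, -52) = (207*1)/30737 - 6468/(-32) = 207*(1/30737) - 6468*(-1/32) = 207/30737 + 1617/8 = 49703385/245896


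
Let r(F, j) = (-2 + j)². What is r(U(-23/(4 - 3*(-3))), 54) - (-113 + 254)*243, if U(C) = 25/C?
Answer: -31559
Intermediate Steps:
r(U(-23/(4 - 3*(-3))), 54) - (-113 + 254)*243 = (-2 + 54)² - (-113 + 254)*243 = 52² - 141*243 = 2704 - 1*34263 = 2704 - 34263 = -31559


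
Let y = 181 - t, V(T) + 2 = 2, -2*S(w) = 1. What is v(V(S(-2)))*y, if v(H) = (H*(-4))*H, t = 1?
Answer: 0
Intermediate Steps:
S(w) = -½ (S(w) = -½*1 = -½)
V(T) = 0 (V(T) = -2 + 2 = 0)
y = 180 (y = 181 - 1*1 = 181 - 1 = 180)
v(H) = -4*H² (v(H) = (-4*H)*H = -4*H²)
v(V(S(-2)))*y = -4*0²*180 = -4*0*180 = 0*180 = 0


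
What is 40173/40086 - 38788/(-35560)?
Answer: 62154326/29697045 ≈ 2.0929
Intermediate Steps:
40173/40086 - 38788/(-35560) = 40173*(1/40086) - 38788*(-1/35560) = 13391/13362 + 9697/8890 = 62154326/29697045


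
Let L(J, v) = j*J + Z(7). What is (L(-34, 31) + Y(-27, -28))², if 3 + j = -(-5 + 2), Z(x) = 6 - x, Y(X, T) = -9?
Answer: 100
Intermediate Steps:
j = 0 (j = -3 - (-5 + 2) = -3 - 1*(-3) = -3 + 3 = 0)
L(J, v) = -1 (L(J, v) = 0*J + (6 - 1*7) = 0 + (6 - 7) = 0 - 1 = -1)
(L(-34, 31) + Y(-27, -28))² = (-1 - 9)² = (-10)² = 100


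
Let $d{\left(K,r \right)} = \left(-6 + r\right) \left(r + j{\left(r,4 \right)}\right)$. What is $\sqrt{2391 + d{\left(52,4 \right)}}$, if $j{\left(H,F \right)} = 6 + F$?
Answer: $\sqrt{2363} \approx 48.611$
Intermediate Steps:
$d{\left(K,r \right)} = \left(-6 + r\right) \left(10 + r\right)$ ($d{\left(K,r \right)} = \left(-6 + r\right) \left(r + \left(6 + 4\right)\right) = \left(-6 + r\right) \left(r + 10\right) = \left(-6 + r\right) \left(10 + r\right)$)
$\sqrt{2391 + d{\left(52,4 \right)}} = \sqrt{2391 + \left(-60 + 4^{2} + 4 \cdot 4\right)} = \sqrt{2391 + \left(-60 + 16 + 16\right)} = \sqrt{2391 - 28} = \sqrt{2363}$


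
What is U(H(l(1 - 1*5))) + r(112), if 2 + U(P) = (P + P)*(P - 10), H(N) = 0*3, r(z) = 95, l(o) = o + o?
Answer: 93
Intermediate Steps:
l(o) = 2*o
H(N) = 0
U(P) = -2 + 2*P*(-10 + P) (U(P) = -2 + (P + P)*(P - 10) = -2 + (2*P)*(-10 + P) = -2 + 2*P*(-10 + P))
U(H(l(1 - 1*5))) + r(112) = (-2 - 20*0 + 2*0²) + 95 = (-2 + 0 + 2*0) + 95 = (-2 + 0 + 0) + 95 = -2 + 95 = 93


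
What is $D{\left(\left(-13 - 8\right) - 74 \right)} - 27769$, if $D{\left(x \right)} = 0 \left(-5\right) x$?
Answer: $-27769$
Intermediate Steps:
$D{\left(x \right)} = 0$ ($D{\left(x \right)} = 0 x = 0$)
$D{\left(\left(-13 - 8\right) - 74 \right)} - 27769 = 0 - 27769 = -27769$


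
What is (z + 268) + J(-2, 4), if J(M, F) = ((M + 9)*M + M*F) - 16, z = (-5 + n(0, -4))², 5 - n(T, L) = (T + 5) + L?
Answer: 231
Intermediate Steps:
n(T, L) = -L - T (n(T, L) = 5 - ((T + 5) + L) = 5 - ((5 + T) + L) = 5 - (5 + L + T) = 5 + (-5 - L - T) = -L - T)
z = 1 (z = (-5 + (-1*(-4) - 1*0))² = (-5 + (4 + 0))² = (-5 + 4)² = (-1)² = 1)
J(M, F) = -16 + F*M + M*(9 + M) (J(M, F) = ((9 + M)*M + F*M) - 16 = (M*(9 + M) + F*M) - 16 = (F*M + M*(9 + M)) - 16 = -16 + F*M + M*(9 + M))
(z + 268) + J(-2, 4) = (1 + 268) + (-16 + (-2)² + 9*(-2) + 4*(-2)) = 269 + (-16 + 4 - 18 - 8) = 269 - 38 = 231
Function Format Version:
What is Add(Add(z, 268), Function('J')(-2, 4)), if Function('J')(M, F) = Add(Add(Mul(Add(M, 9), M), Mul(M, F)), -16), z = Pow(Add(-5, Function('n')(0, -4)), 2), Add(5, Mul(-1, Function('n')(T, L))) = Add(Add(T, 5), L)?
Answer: 231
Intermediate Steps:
Function('n')(T, L) = Add(Mul(-1, L), Mul(-1, T)) (Function('n')(T, L) = Add(5, Mul(-1, Add(Add(T, 5), L))) = Add(5, Mul(-1, Add(Add(5, T), L))) = Add(5, Mul(-1, Add(5, L, T))) = Add(5, Add(-5, Mul(-1, L), Mul(-1, T))) = Add(Mul(-1, L), Mul(-1, T)))
z = 1 (z = Pow(Add(-5, Add(Mul(-1, -4), Mul(-1, 0))), 2) = Pow(Add(-5, Add(4, 0)), 2) = Pow(Add(-5, 4), 2) = Pow(-1, 2) = 1)
Function('J')(M, F) = Add(-16, Mul(F, M), Mul(M, Add(9, M))) (Function('J')(M, F) = Add(Add(Mul(Add(9, M), M), Mul(F, M)), -16) = Add(Add(Mul(M, Add(9, M)), Mul(F, M)), -16) = Add(Add(Mul(F, M), Mul(M, Add(9, M))), -16) = Add(-16, Mul(F, M), Mul(M, Add(9, M))))
Add(Add(z, 268), Function('J')(-2, 4)) = Add(Add(1, 268), Add(-16, Pow(-2, 2), Mul(9, -2), Mul(4, -2))) = Add(269, Add(-16, 4, -18, -8)) = Add(269, -38) = 231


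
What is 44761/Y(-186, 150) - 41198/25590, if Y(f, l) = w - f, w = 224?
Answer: 112854281/1049190 ≈ 107.56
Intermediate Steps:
Y(f, l) = 224 - f
44761/Y(-186, 150) - 41198/25590 = 44761/(224 - 1*(-186)) - 41198/25590 = 44761/(224 + 186) - 41198*1/25590 = 44761/410 - 20599/12795 = 112854281/1049190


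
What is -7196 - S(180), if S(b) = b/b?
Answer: -7197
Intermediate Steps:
S(b) = 1
-7196 - S(180) = -7196 - 1*1 = -7196 - 1 = -7197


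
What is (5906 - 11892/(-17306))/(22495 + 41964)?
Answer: 51110564/557763727 ≈ 0.091635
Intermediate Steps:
(5906 - 11892/(-17306))/(22495 + 41964) = (5906 - 11892*(-1/17306))/64459 = (5906 + 5946/8653)*(1/64459) = (51110564/8653)*(1/64459) = 51110564/557763727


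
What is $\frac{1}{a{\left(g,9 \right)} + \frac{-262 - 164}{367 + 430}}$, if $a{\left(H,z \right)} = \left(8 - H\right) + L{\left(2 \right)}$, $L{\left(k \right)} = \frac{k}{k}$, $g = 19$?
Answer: $- \frac{797}{8396} \approx -0.094926$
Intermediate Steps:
$L{\left(k \right)} = 1$
$a{\left(H,z \right)} = 9 - H$ ($a{\left(H,z \right)} = \left(8 - H\right) + 1 = 9 - H$)
$\frac{1}{a{\left(g,9 \right)} + \frac{-262 - 164}{367 + 430}} = \frac{1}{\left(9 - 19\right) + \frac{-262 - 164}{367 + 430}} = \frac{1}{\left(9 - 19\right) - \frac{426}{797}} = \frac{1}{-10 - \frac{426}{797}} = \frac{1}{- \frac{8396}{797}} = - \frac{797}{8396}$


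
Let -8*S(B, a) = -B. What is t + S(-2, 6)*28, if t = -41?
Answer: -48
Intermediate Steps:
S(B, a) = B/8 (S(B, a) = -(-1)*B/8 = B/8)
t + S(-2, 6)*28 = -41 + ((1/8)*(-2))*28 = -41 - 1/4*28 = -41 - 7 = -48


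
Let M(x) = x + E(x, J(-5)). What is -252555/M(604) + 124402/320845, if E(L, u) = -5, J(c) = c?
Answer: -80956492177/192186155 ≈ -421.24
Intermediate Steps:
M(x) = -5 + x (M(x) = x - 5 = -5 + x)
-252555/M(604) + 124402/320845 = -252555/(-5 + 604) + 124402/320845 = -252555/599 + 124402*(1/320845) = -252555*1/599 + 124402/320845 = -252555/599 + 124402/320845 = -80956492177/192186155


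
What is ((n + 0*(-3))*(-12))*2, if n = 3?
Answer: -72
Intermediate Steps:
((n + 0*(-3))*(-12))*2 = ((3 + 0*(-3))*(-12))*2 = ((3 + 0)*(-12))*2 = (3*(-12))*2 = -36*2 = -72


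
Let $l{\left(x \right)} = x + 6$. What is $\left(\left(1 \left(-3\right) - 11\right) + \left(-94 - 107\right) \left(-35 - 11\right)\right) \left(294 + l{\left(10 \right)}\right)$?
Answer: $2861920$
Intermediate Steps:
$l{\left(x \right)} = 6 + x$
$\left(\left(1 \left(-3\right) - 11\right) + \left(-94 - 107\right) \left(-35 - 11\right)\right) \left(294 + l{\left(10 \right)}\right) = \left(\left(1 \left(-3\right) - 11\right) + \left(-94 - 107\right) \left(-35 - 11\right)\right) \left(294 + \left(6 + 10\right)\right) = \left(\left(-3 - 11\right) - -9246\right) \left(294 + 16\right) = \left(-14 + 9246\right) 310 = 9232 \cdot 310 = 2861920$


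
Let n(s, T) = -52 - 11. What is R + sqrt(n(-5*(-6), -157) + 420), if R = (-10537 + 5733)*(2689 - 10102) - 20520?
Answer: 35591532 + sqrt(357) ≈ 3.5592e+7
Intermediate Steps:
n(s, T) = -63
R = 35591532 (R = -4804*(-7413) - 20520 = 35612052 - 20520 = 35591532)
R + sqrt(n(-5*(-6), -157) + 420) = 35591532 + sqrt(-63 + 420) = 35591532 + sqrt(357)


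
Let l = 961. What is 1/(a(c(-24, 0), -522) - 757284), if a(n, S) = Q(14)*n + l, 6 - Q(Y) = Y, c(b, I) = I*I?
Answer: -1/756323 ≈ -1.3222e-6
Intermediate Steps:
c(b, I) = I²
Q(Y) = 6 - Y
a(n, S) = 961 - 8*n (a(n, S) = (6 - 1*14)*n + 961 = (6 - 14)*n + 961 = -8*n + 961 = 961 - 8*n)
1/(a(c(-24, 0), -522) - 757284) = 1/((961 - 8*0²) - 757284) = 1/((961 - 8*0) - 757284) = 1/((961 + 0) - 757284) = 1/(961 - 757284) = 1/(-756323) = -1/756323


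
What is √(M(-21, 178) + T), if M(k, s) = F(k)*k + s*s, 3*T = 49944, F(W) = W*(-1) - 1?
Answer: 2*√11978 ≈ 218.89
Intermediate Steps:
F(W) = -1 - W (F(W) = -W - 1 = -1 - W)
T = 16648 (T = (⅓)*49944 = 16648)
M(k, s) = s² + k*(-1 - k) (M(k, s) = (-1 - k)*k + s*s = k*(-1 - k) + s² = s² + k*(-1 - k))
√(M(-21, 178) + T) = √((178² - 1*(-21)*(1 - 21)) + 16648) = √((31684 - 1*(-21)*(-20)) + 16648) = √((31684 - 420) + 16648) = √(31264 + 16648) = √47912 = 2*√11978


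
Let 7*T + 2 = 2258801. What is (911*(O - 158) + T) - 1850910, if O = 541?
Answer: -8255180/7 ≈ -1.1793e+6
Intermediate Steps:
T = 2258799/7 (T = -2/7 + (⅐)*2258801 = -2/7 + 2258801/7 = 2258799/7 ≈ 3.2269e+5)
(911*(O - 158) + T) - 1850910 = (911*(541 - 158) + 2258799/7) - 1850910 = (911*383 + 2258799/7) - 1850910 = (348913 + 2258799/7) - 1850910 = 4701190/7 - 1850910 = -8255180/7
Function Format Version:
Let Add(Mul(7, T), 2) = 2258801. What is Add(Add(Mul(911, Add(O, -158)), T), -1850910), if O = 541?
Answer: Rational(-8255180, 7) ≈ -1.1793e+6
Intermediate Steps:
T = Rational(2258799, 7) (T = Add(Rational(-2, 7), Mul(Rational(1, 7), 2258801)) = Add(Rational(-2, 7), Rational(2258801, 7)) = Rational(2258799, 7) ≈ 3.2269e+5)
Add(Add(Mul(911, Add(O, -158)), T), -1850910) = Add(Add(Mul(911, Add(541, -158)), Rational(2258799, 7)), -1850910) = Add(Add(Mul(911, 383), Rational(2258799, 7)), -1850910) = Add(Add(348913, Rational(2258799, 7)), -1850910) = Add(Rational(4701190, 7), -1850910) = Rational(-8255180, 7)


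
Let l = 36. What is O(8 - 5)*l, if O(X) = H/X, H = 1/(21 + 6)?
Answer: 4/9 ≈ 0.44444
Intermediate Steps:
H = 1/27 ≈ 0.037037
O(X) = 1/(27*X)
O(8 - 5)*l = (1/(27*(8 - 5)))*36 = ((1/27)/3)*36 = ((1/27)*(⅓))*36 = (1/81)*36 = 4/9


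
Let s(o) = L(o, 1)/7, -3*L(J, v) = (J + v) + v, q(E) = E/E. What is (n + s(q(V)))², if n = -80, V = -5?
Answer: 314721/49 ≈ 6422.9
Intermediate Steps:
q(E) = 1
L(J, v) = -2*v/3 - J/3 (L(J, v) = -((J + v) + v)/3 = -(J + 2*v)/3 = -2*v/3 - J/3)
s(o) = -2/21 - o/21 (s(o) = (-⅔*1 - o/3)/7 = (-⅔ - o/3)*(⅐) = -2/21 - o/21)
(n + s(q(V)))² = (-80 + (-2/21 - 1/21*1))² = (-80 + (-2/21 - 1/21))² = (-80 - ⅐)² = (-561/7)² = 314721/49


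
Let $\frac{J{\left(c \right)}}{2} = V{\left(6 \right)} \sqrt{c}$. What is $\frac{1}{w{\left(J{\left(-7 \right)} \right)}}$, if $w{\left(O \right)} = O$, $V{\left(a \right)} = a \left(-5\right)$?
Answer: $\frac{i \sqrt{7}}{420} \approx 0.0062994 i$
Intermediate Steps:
$V{\left(a \right)} = - 5 a$
$J{\left(c \right)} = - 60 \sqrt{c}$ ($J{\left(c \right)} = 2 \left(-5\right) 6 \sqrt{c} = 2 \left(- 30 \sqrt{c}\right) = - 60 \sqrt{c}$)
$\frac{1}{w{\left(J{\left(-7 \right)} \right)}} = \frac{1}{\left(-60\right) \sqrt{-7}} = \frac{1}{\left(-60\right) i \sqrt{7}} = \frac{i \sqrt{7}}{420}$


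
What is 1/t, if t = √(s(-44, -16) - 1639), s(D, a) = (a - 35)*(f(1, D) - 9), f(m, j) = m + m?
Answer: -I*√1282/1282 ≈ -0.027929*I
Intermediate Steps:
f(m, j) = 2*m
s(D, a) = 245 - 7*a (s(D, a) = (a - 35)*(2*1 - 9) = (-35 + a)*(2 - 9) = (-35 + a)*(-7) = 245 - 7*a)
t = I*√1282 (t = √((245 - 7*(-16)) - 1639) = √((245 + 112) - 1639) = √(357 - 1639) = √(-1282) = I*√1282 ≈ 35.805*I)
1/t = 1/(I*√1282) = -I*√1282/1282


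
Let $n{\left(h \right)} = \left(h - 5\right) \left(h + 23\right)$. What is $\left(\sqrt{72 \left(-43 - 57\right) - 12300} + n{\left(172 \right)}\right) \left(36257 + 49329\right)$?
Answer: $2787108090 + 855860 i \sqrt{195} \approx 2.7871 \cdot 10^{9} + 1.1951 \cdot 10^{7} i$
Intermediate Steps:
$n{\left(h \right)} = \left(-5 + h\right) \left(23 + h\right)$
$\left(\sqrt{72 \left(-43 - 57\right) - 12300} + n{\left(172 \right)}\right) \left(36257 + 49329\right) = \left(\sqrt{72 \left(-43 - 57\right) - 12300} + \left(-115 + 172^{2} + 18 \cdot 172\right)\right) \left(36257 + 49329\right) = \left(\sqrt{72 \left(-100\right) - 12300} + \left(-115 + 29584 + 3096\right)\right) 85586 = \left(\sqrt{-7200 - 12300} + 32565\right) 85586 = \left(\sqrt{-19500} + 32565\right) 85586 = \left(10 i \sqrt{195} + 32565\right) 85586 = \left(32565 + 10 i \sqrt{195}\right) 85586 = 2787108090 + 855860 i \sqrt{195}$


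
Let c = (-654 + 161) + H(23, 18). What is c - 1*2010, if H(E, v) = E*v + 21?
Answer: -2068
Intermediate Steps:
H(E, v) = 21 + E*v
c = -58 (c = (-654 + 161) + (21 + 23*18) = -493 + (21 + 414) = -493 + 435 = -58)
c - 1*2010 = -58 - 1*2010 = -58 - 2010 = -2068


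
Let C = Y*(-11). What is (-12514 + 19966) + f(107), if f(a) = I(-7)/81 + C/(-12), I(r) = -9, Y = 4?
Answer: 67100/9 ≈ 7455.6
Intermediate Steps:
C = -44 (C = 4*(-11) = -44)
f(a) = 32/9 (f(a) = -9/81 - 44/(-12) = -9*1/81 - 44*(-1/12) = -⅑ + 11/3 = 32/9)
(-12514 + 19966) + f(107) = (-12514 + 19966) + 32/9 = 7452 + 32/9 = 67100/9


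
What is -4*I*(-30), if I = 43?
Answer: 5160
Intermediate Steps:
-4*I*(-30) = -4*43*(-30) = -172*(-30) = 5160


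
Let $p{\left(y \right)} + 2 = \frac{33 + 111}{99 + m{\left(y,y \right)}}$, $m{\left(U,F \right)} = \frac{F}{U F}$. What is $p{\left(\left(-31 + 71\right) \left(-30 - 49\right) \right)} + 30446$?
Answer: $\frac{9524525556}{312839} \approx 30445.0$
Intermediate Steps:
$m{\left(U,F \right)} = \frac{1}{U}$ ($m{\left(U,F \right)} = \frac{F}{F U} = F \frac{1}{F U} = \frac{1}{U}$)
$p{\left(y \right)} = -2 + \frac{144}{99 + \frac{1}{y}}$ ($p{\left(y \right)} = -2 + \frac{33 + 111}{99 + \frac{1}{y}} = -2 + \frac{144}{99 + \frac{1}{y}}$)
$p{\left(\left(-31 + 71\right) \left(-30 - 49\right) \right)} + 30446 = \frac{2 \left(-1 - 27 \left(-31 + 71\right) \left(-30 - 49\right)\right)}{1 + 99 \left(-31 + 71\right) \left(-30 - 49\right)} + 30446 = \frac{2 \left(-1 - 27 \cdot 40 \left(-79\right)\right)}{1 + 99 \cdot 40 \left(-79\right)} + 30446 = \frac{2 \left(-1 - -85320\right)}{1 + 99 \left(-3160\right)} + 30446 = \frac{2 \left(-1 + 85320\right)}{1 - 312840} + 30446 = 2 \frac{1}{-312839} \cdot 85319 + 30446 = 2 \left(- \frac{1}{312839}\right) 85319 + 30446 = - \frac{170638}{312839} + 30446 = \frac{9524525556}{312839}$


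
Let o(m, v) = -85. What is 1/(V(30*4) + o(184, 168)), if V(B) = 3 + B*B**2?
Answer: 1/1727918 ≈ 5.7873e-7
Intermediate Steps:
V(B) = 3 + B**3
1/(V(30*4) + o(184, 168)) = 1/((3 + (30*4)**3) - 85) = 1/((3 + 120**3) - 85) = 1/((3 + 1728000) - 85) = 1/(1728003 - 85) = 1/1727918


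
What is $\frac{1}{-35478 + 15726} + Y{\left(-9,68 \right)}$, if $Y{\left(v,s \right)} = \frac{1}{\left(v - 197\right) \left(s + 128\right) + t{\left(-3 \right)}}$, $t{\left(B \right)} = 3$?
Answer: $- \frac{60125}{797447496} \approx -7.5397 \cdot 10^{-5}$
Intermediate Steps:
$Y{\left(v,s \right)} = \frac{1}{3 + \left(-197 + v\right) \left(128 + s\right)}$ ($Y{\left(v,s \right)} = \frac{1}{\left(v - 197\right) \left(s + 128\right) + 3} = \frac{1}{\left(-197 + v\right) \left(128 + s\right) + 3} = \frac{1}{3 + \left(-197 + v\right) \left(128 + s\right)}$)
$\frac{1}{-35478 + 15726} + Y{\left(-9,68 \right)} = \frac{1}{-35478 + 15726} + \frac{1}{-25213 - 13396 + 128 \left(-9\right) + 68 \left(-9\right)} = \frac{1}{-19752} + \frac{1}{-25213 - 13396 - 1152 - 612} = - \frac{1}{19752} + \frac{1}{-40373} = - \frac{1}{19752} - \frac{1}{40373} = - \frac{60125}{797447496}$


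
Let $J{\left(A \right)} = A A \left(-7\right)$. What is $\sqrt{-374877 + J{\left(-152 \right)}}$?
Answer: $i \sqrt{536605} \approx 732.53 i$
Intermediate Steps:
$J{\left(A \right)} = - 7 A^{2}$ ($J{\left(A \right)} = A^{2} \left(-7\right) = - 7 A^{2}$)
$\sqrt{-374877 + J{\left(-152 \right)}} = \sqrt{-374877 - 7 \left(-152\right)^{2}} = \sqrt{-374877 - 161728} = \sqrt{-536605} = i \sqrt{536605}$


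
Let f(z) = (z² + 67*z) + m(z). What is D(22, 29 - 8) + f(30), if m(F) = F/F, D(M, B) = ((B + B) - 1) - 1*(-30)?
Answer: 2982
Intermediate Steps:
D(M, B) = 29 + 2*B (D(M, B) = (2*B - 1) + 30 = (-1 + 2*B) + 30 = 29 + 2*B)
m(F) = 1
f(z) = 1 + z² + 67*z (f(z) = (z² + 67*z) + 1 = 1 + z² + 67*z)
D(22, 29 - 8) + f(30) = (29 + 2*(29 - 8)) + (1 + 30² + 67*30) = (29 + 2*21) + (1 + 900 + 2010) = (29 + 42) + 2911 = 71 + 2911 = 2982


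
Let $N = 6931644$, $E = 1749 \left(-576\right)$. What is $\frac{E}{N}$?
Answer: $- \frac{83952}{577637} \approx -0.14534$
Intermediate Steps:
$E = -1007424$
$\frac{E}{N} = - \frac{1007424}{6931644} = \left(-1007424\right) \frac{1}{6931644} = - \frac{83952}{577637}$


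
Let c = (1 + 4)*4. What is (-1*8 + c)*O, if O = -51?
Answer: -612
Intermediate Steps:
c = 20 (c = 5*4 = 20)
(-1*8 + c)*O = (-1*8 + 20)*(-51) = (-8 + 20)*(-51) = 12*(-51) = -612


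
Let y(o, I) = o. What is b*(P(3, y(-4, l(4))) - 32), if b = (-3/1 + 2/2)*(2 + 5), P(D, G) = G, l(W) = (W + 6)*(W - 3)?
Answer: 504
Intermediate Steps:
l(W) = (-3 + W)*(6 + W) (l(W) = (6 + W)*(-3 + W) = (-3 + W)*(6 + W))
b = -14 (b = (-3*1 + 2*(½))*7 = (-3 + 1)*7 = -2*7 = -14)
b*(P(3, y(-4, l(4))) - 32) = -14*(-4 - 32) = -14*(-36) = 504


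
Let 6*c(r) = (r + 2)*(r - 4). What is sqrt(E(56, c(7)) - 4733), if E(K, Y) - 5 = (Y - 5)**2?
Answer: I*sqrt(18911)/2 ≈ 68.759*I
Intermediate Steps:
c(r) = (-4 + r)*(2 + r)/6 (c(r) = ((r + 2)*(r - 4))/6 = ((2 + r)*(-4 + r))/6 = ((-4 + r)*(2 + r))/6 = (-4 + r)*(2 + r)/6)
E(K, Y) = 5 + (-5 + Y)**2 (E(K, Y) = 5 + (Y - 5)**2 = 5 + (-5 + Y)**2)
sqrt(E(56, c(7)) - 4733) = sqrt((5 + (-5 + (-4/3 - 1/3*7 + (1/6)*7**2))**2) - 4733) = sqrt((5 + (-5 + (-4/3 - 7/3 + (1/6)*49))**2) - 4733) = sqrt((5 + (-5 + (-4/3 - 7/3 + 49/6))**2) - 4733) = sqrt((5 + (-5 + 9/2)**2) - 4733) = sqrt((5 + (-1/2)**2) - 4733) = sqrt((5 + 1/4) - 4733) = sqrt(21/4 - 4733) = sqrt(-18911/4) = I*sqrt(18911)/2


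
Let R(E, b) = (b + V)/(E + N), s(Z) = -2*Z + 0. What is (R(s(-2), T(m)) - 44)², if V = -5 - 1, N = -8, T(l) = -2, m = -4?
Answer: 1764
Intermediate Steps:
s(Z) = -2*Z
V = -6
R(E, b) = (-6 + b)/(-8 + E) (R(E, b) = (b - 6)/(E - 8) = (-6 + b)/(-8 + E))
(R(s(-2), T(m)) - 44)² = ((-6 - 2)/(-8 - 2*(-2)) - 44)² = (-8/(-8 + 4) - 44)² = (-8/(-4) - 44)² = (-¼*(-8) - 44)² = (2 - 44)² = (-42)² = 1764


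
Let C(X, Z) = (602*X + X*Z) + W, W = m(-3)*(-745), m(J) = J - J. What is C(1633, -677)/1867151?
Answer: -122475/1867151 ≈ -0.065595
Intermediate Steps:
m(J) = 0
W = 0 (W = 0*(-745) = 0)
C(X, Z) = 602*X + X*Z (C(X, Z) = (602*X + X*Z) + 0 = 602*X + X*Z)
C(1633, -677)/1867151 = (1633*(602 - 677))/1867151 = (1633*(-75))*(1/1867151) = -122475*1/1867151 = -122475/1867151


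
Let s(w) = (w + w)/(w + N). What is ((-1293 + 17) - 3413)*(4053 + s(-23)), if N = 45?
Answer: -208941840/11 ≈ -1.8995e+7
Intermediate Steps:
s(w) = 2*w/(45 + w) (s(w) = (w + w)/(w + 45) = (2*w)/(45 + w) = 2*w/(45 + w))
((-1293 + 17) - 3413)*(4053 + s(-23)) = ((-1293 + 17) - 3413)*(4053 + 2*(-23)/(45 - 23)) = (-1276 - 3413)*(4053 + 2*(-23)/22) = -4689*(4053 + 2*(-23)*(1/22)) = -4689*(4053 - 23/11) = -4689*44560/11 = -208941840/11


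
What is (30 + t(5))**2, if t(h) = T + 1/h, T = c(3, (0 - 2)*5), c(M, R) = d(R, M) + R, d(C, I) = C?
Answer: 2601/25 ≈ 104.04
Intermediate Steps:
c(M, R) = 2*R (c(M, R) = R + R = 2*R)
T = -20 (T = 2*((0 - 2)*5) = 2*(-2*5) = 2*(-10) = -20)
t(h) = -20 + 1/h
(30 + t(5))**2 = (30 + (-20 + 1/5))**2 = (30 - 99/5)**2 = (51/5)**2 = 2601/25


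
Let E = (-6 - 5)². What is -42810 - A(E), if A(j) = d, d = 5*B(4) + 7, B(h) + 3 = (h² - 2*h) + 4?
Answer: -42862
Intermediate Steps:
E = 121 (E = (-11)² = 121)
B(h) = 1 + h² - 2*h (B(h) = -3 + ((h² - 2*h) + 4) = -3 + (4 + h² - 2*h) = 1 + h² - 2*h)
d = 52 (d = 5*(1 + 4² - 2*4) + 7 = 5*(1 + 16 - 8) + 7 = 5*9 + 7 = 45 + 7 = 52)
A(j) = 52
-42810 - A(E) = -42810 - 1*52 = -42810 - 52 = -42862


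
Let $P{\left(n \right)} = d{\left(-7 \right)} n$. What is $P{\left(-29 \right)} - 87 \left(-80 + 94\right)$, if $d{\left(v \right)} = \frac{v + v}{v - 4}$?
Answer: $- \frac{13804}{11} \approx -1254.9$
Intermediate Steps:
$d{\left(v \right)} = \frac{2 v}{-4 + v}$
$P{\left(n \right)} = \frac{14 n}{11}$ ($P{\left(n \right)} = 2 \left(-7\right) \frac{1}{-4 - 7} n = 2 \left(-7\right) \frac{1}{-11} n = 2 \left(-7\right) \left(- \frac{1}{11}\right) n = \frac{14 n}{11}$)
$P{\left(-29 \right)} - 87 \left(-80 + 94\right) = \frac{14}{11} \left(-29\right) - 87 \left(-80 + 94\right) = - \frac{406}{11} - 87 \cdot 14 = - \frac{406}{11} - 1218 = - \frac{13804}{11}$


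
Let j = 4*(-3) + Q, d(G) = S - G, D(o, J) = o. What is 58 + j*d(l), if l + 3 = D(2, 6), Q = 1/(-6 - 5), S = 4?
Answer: -27/11 ≈ -2.4545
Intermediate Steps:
Q = -1/11 (Q = 1/(-11) = -1/11 ≈ -0.090909)
l = -1 (l = -3 + 2 = -1)
d(G) = 4 - G
j = -133/11 (j = 4*(-3) - 1/11 = -12 - 1/11 = -133/11 ≈ -12.091)
58 + j*d(l) = 58 - 133*(4 - 1*(-1))/11 = 58 - 133*(4 + 1)/11 = 58 - 133/11*5 = 58 - 665/11 = -27/11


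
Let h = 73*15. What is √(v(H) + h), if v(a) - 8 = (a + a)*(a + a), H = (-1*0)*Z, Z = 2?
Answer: √1103 ≈ 33.211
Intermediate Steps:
H = 0 (H = -1*0*2 = 0*2 = 0)
v(a) = 8 + 4*a² (v(a) = 8 + (a + a)*(a + a) = 8 + (2*a)*(2*a) = 8 + 4*a²)
h = 1095
√(v(H) + h) = √((8 + 4*0²) + 1095) = √((8 + 4*0) + 1095) = √((8 + 0) + 1095) = √(8 + 1095) = √1103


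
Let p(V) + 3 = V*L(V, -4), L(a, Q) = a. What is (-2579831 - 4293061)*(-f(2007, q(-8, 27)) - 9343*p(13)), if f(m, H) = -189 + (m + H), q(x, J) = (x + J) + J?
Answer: 10672240443384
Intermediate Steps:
p(V) = -3 + V² (p(V) = -3 + V*V = -3 + V²)
q(x, J) = x + 2*J (q(x, J) = (J + x) + J = x + 2*J)
f(m, H) = -189 + H + m (f(m, H) = -189 + (H + m) = -189 + H + m)
(-2579831 - 4293061)*(-f(2007, q(-8, 27)) - 9343*p(13)) = (-2579831 - 4293061)*(-(-189 + (-8 + 2*27) + 2007) - 9343*(-3 + 13²)) = -6872892*(-(-189 + (-8 + 54) + 2007) - 9343*(-3 + 169)) = -6872892*(-(-189 + 46 + 2007) - 9343*166) = -6872892*(-1*1864 - 1550938) = -6872892*(-1864 - 1550938) = -6872892*(-1552802) = 10672240443384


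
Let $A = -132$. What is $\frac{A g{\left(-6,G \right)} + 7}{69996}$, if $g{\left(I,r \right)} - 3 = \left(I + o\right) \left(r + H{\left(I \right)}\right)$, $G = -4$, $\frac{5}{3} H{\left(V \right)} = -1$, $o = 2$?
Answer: $- \frac{14089}{349980} \approx -0.040257$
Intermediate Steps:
$H{\left(V \right)} = - \frac{3}{5}$ ($H{\left(V \right)} = \frac{3}{5} \left(-1\right) = - \frac{3}{5}$)
$g{\left(I,r \right)} = 3 + \left(2 + I\right) \left(- \frac{3}{5} + r\right)$ ($g{\left(I,r \right)} = 3 + \left(I + 2\right) \left(r - \frac{3}{5}\right) = 3 + \left(2 + I\right) \left(- \frac{3}{5} + r\right)$)
$\frac{A g{\left(-6,G \right)} + 7}{69996} = \frac{- 132 \left(\frac{9}{5} + 2 \left(-4\right) - - \frac{18}{5} - -24\right) + 7}{69996} = \left(- 132 \left(\frac{9}{5} - 8 + \frac{18}{5} + 24\right) + 7\right) \frac{1}{69996} = \left(\left(-132\right) \frac{107}{5} + 7\right) \frac{1}{69996} = \left(- \frac{14124}{5} + 7\right) \frac{1}{69996} = \left(- \frac{14089}{5}\right) \frac{1}{69996} = - \frac{14089}{349980}$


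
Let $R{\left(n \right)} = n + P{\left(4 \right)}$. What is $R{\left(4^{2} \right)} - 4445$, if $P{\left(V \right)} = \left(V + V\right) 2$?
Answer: $-4413$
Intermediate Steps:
$P{\left(V \right)} = 4 V$ ($P{\left(V \right)} = 2 V 2 = 4 V$)
$R{\left(n \right)} = 16 + n$ ($R{\left(n \right)} = n + 4 \cdot 4 = n + 16 = 16 + n$)
$R{\left(4^{2} \right)} - 4445 = \left(16 + 4^{2}\right) - 4445 = \left(16 + 16\right) - 4445 = 32 - 4445 = -4413$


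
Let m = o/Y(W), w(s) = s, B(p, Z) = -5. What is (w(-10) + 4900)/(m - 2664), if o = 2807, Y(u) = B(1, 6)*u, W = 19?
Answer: -464550/255887 ≈ -1.8154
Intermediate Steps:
Y(u) = -5*u
m = -2807/95 (m = 2807/((-5*19)) = 2807/(-95) = 2807*(-1/95) = -2807/95 ≈ -29.547)
(w(-10) + 4900)/(m - 2664) = (-10 + 4900)/(-2807/95 - 2664) = 4890/(-255887/95) = 4890*(-95/255887) = -464550/255887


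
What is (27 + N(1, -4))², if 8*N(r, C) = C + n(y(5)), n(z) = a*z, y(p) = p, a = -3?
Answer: 38809/64 ≈ 606.39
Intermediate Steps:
n(z) = -3*z
N(r, C) = -15/8 + C/8 (N(r, C) = (C - 3*5)/8 = (C - 15)/8 = (-15 + C)/8 = -15/8 + C/8)
(27 + N(1, -4))² = (27 + (-15/8 + (⅛)*(-4)))² = (27 + (-15/8 - ½))² = (27 - 19/8)² = (197/8)² = 38809/64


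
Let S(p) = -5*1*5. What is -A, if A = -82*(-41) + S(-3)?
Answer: -3337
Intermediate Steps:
S(p) = -25 (S(p) = -5*5 = -25)
A = 3337 (A = -82*(-41) - 25 = 3362 - 25 = 3337)
-A = -1*3337 = -3337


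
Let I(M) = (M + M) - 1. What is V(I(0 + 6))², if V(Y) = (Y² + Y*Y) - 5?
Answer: 56169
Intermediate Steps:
I(M) = -1 + 2*M (I(M) = 2*M - 1 = -1 + 2*M)
V(Y) = -5 + 2*Y² (V(Y) = (Y² + Y²) - 5 = 2*Y² - 5 = -5 + 2*Y²)
V(I(0 + 6))² = (-5 + 2*(-1 + 2*(0 + 6))²)² = (-5 + 2*(-1 + 2*6)²)² = (-5 + 2*(-1 + 12)²)² = (-5 + 2*11²)² = (-5 + 2*121)² = (-5 + 242)² = 237² = 56169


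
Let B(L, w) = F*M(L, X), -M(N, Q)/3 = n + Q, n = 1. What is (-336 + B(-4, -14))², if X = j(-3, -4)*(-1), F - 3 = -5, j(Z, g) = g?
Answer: 93636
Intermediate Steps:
F = -2 (F = 3 - 5 = -2)
X = 4 (X = -4*(-1) = 4)
M(N, Q) = -3 - 3*Q (M(N, Q) = -3*(1 + Q) = -3 - 3*Q)
B(L, w) = 30 (B(L, w) = -2*(-3 - 3*4) = -2*(-3 - 12) = -2*(-15) = 30)
(-336 + B(-4, -14))² = (-336 + 30)² = (-306)² = 93636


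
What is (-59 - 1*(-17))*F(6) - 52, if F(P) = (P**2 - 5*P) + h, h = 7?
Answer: -598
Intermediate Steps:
F(P) = 7 + P**2 - 5*P (F(P) = (P**2 - 5*P) + 7 = 7 + P**2 - 5*P)
(-59 - 1*(-17))*F(6) - 52 = (-59 - 1*(-17))*(7 + 6**2 - 5*6) - 52 = (-59 + 17)*(7 + 36 - 30) - 52 = -42*13 - 52 = -546 - 52 = -598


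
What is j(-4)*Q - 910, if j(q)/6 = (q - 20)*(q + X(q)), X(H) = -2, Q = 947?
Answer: 817298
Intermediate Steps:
j(q) = 6*(-20 + q)*(-2 + q) (j(q) = 6*((q - 20)*(q - 2)) = 6*((-20 + q)*(-2 + q)) = 6*(-20 + q)*(-2 + q))
j(-4)*Q - 910 = (240 - 132*(-4) + 6*(-4)²)*947 - 910 = (240 + 528 + 6*16)*947 - 910 = (240 + 528 + 96)*947 - 910 = 864*947 - 910 = 818208 - 910 = 817298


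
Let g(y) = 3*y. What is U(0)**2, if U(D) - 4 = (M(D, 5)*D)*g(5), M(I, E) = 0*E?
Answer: 16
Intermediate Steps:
M(I, E) = 0
U(D) = 4 (U(D) = 4 + (0*D)*(3*5) = 4 + 0*15 = 4 + 0 = 4)
U(0)**2 = 4**2 = 16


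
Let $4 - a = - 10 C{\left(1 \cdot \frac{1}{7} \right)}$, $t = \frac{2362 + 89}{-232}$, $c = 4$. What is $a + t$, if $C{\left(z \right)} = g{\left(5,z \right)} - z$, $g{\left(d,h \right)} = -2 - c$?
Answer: $- \frac{110421}{1624} \approx -67.993$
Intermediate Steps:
$g{\left(d,h \right)} = -6$ ($g{\left(d,h \right)} = -2 - 4 = -6$)
$C{\left(z \right)} = -6 - z$
$t = - \frac{2451}{232}$ ($t = 2451 \left(- \frac{1}{232}\right) = - \frac{2451}{232} \approx -10.565$)
$a = - \frac{402}{7}$ ($a = 4 - - 10 \left(-6 - 1 \cdot \frac{1}{7}\right) = 4 - - 10 \left(-6 - \frac{1}{7}\right) = 4 - \left(-10\right) \left(- \frac{43}{7}\right) = 4 - \frac{430}{7} = - \frac{402}{7} \approx -57.429$)
$a + t = - \frac{402}{7} - \frac{2451}{232} = - \frac{110421}{1624}$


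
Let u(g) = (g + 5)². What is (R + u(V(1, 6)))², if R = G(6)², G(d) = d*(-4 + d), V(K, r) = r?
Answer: 70225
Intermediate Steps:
u(g) = (5 + g)²
R = 144 (R = (6*(-4 + 6))² = (6*2)² = 12² = 144)
(R + u(V(1, 6)))² = (144 + (5 + 6)²)² = (144 + 11²)² = (144 + 121)² = 265² = 70225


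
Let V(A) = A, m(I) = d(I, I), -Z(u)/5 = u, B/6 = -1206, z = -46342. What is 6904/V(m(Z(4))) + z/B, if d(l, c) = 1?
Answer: 25001843/3618 ≈ 6910.4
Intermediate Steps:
B = -7236 (B = 6*(-1206) = -7236)
Z(u) = -5*u
m(I) = 1
6904/V(m(Z(4))) + z/B = 6904/1 - 46342/(-7236) = 6904*1 - 46342*(-1/7236) = 6904 + 23171/3618 = 25001843/3618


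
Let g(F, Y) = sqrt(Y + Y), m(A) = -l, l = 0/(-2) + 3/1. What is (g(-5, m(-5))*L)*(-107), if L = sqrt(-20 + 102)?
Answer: -214*I*sqrt(123) ≈ -2373.4*I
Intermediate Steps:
l = 3 (l = 0*(-1/2) + 3*1 = 0 + 3 = 3)
m(A) = -3 (m(A) = -1*3 = -3)
g(F, Y) = sqrt(2)*sqrt(Y) (g(F, Y) = sqrt(2*Y) = sqrt(2)*sqrt(Y))
L = sqrt(82) ≈ 9.0554
(g(-5, m(-5))*L)*(-107) = ((sqrt(2)*sqrt(-3))*sqrt(82))*(-107) = ((sqrt(2)*(I*sqrt(3)))*sqrt(82))*(-107) = ((I*sqrt(6))*sqrt(82))*(-107) = (2*I*sqrt(123))*(-107) = -214*I*sqrt(123)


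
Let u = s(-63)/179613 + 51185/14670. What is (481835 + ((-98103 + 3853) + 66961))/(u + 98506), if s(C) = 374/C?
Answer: 1676771009395524/363390845825807 ≈ 4.6142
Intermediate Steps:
u = 12870766043/3688891794 (u = (374/(-63))/179613 + 51185/14670 = (374*(-1/63))*(1/179613) + 51185*(1/14670) = -374/63*1/179613 + 10237/2934 = -374/11315619 + 10237/2934 = 12870766043/3688891794 ≈ 3.4891)
(481835 + ((-98103 + 3853) + 66961))/(u + 98506) = (481835 + ((-98103 + 3853) + 66961))/(12870766043/3688891794 + 98506) = (481835 + (-94250 + 66961))/(363390845825807/3688891794) = (481835 - 27289)*(3688891794/363390845825807) = 454546*(3688891794/363390845825807) = 1676771009395524/363390845825807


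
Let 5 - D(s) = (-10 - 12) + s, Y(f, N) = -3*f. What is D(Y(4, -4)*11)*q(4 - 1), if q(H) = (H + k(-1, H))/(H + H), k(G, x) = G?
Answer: 53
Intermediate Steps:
q(H) = (-1 + H)/(2*H) (q(H) = (H - 1)/(H + H) = (-1 + H)/((2*H)) = (-1 + H)*(1/(2*H)) = (-1 + H)/(2*H))
D(s) = 27 - s (D(s) = 5 - ((-10 - 12) + s) = 5 - (-22 + s) = 5 + (22 - s) = 27 - s)
D(Y(4, -4)*11)*q(4 - 1) = (27 - (-3*4)*11)*((-1 + (4 - 1))/(2*(4 - 1))) = (27 - (-12)*11)*((½)*(-1 + 3)/3) = (27 - 1*(-132))*((½)*(⅓)*2) = (27 + 132)*(⅓) = 159*(⅓) = 53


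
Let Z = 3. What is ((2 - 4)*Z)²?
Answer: 36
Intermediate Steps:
((2 - 4)*Z)² = ((2 - 4)*3)² = (-2*3)² = (-6)² = 36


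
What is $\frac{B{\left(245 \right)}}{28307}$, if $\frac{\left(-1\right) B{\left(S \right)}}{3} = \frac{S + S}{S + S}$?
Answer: $- \frac{3}{28307} \approx -0.00010598$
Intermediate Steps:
$B{\left(S \right)} = -3$ ($B{\left(S \right)} = - 3 \frac{S + S}{S + S} = - 3 \frac{2 S}{2 S} = - 3 \cdot 2 S \frac{1}{2 S} = \left(-3\right) 1 = -3$)
$\frac{B{\left(245 \right)}}{28307} = - \frac{3}{28307}$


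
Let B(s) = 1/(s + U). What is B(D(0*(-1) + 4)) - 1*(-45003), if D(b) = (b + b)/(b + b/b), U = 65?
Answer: 14986004/333 ≈ 45003.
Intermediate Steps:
D(b) = 2*b/(1 + b) (D(b) = (2*b)/(b + 1) = (2*b)/(1 + b) = 2*b/(1 + b))
B(s) = 1/(65 + s) (B(s) = 1/(s + 65) = 1/(65 + s))
B(D(0*(-1) + 4)) - 1*(-45003) = 1/(65 + 2*(0*(-1) + 4)/(1 + (0*(-1) + 4))) - 1*(-45003) = 1/(65 + 2*(0 + 4)/(1 + (0 + 4))) + 45003 = 1/(65 + 2*4/(1 + 4)) + 45003 = 1/(65 + 2*4/5) + 45003 = 1/(65 + 2*4*(⅕)) + 45003 = 1/(65 + 8/5) + 45003 = 1/(333/5) + 45003 = 5/333 + 45003 = 14986004/333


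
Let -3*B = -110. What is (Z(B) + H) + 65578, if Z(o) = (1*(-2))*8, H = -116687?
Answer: -51125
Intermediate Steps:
B = 110/3 (B = -⅓*(-110) = 110/3 ≈ 36.667)
Z(o) = -16 (Z(o) = -2*8 = -16)
(Z(B) + H) + 65578 = (-16 - 116687) + 65578 = -116703 + 65578 = -51125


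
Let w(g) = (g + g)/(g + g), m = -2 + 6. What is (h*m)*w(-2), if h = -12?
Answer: -48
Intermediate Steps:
m = 4
w(g) = 1 (w(g) = (2*g)/((2*g)) = (2*g)*(1/(2*g)) = 1)
(h*m)*w(-2) = -12*4*1 = -48*1 = -48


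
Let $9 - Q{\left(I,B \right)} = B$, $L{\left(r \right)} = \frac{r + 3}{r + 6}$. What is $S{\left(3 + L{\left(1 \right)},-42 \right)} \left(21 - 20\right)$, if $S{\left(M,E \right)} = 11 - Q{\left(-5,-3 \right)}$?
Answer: $-1$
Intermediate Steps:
$L{\left(r \right)} = \frac{3 + r}{6 + r}$
$Q{\left(I,B \right)} = 9 - B$
$S{\left(M,E \right)} = -1$ ($S{\left(M,E \right)} = 11 - \left(9 - -3\right) = 11 - \left(9 + 3\right) = 11 - 12 = -1$)
$S{\left(3 + L{\left(1 \right)},-42 \right)} \left(21 - 20\right) = - (21 - 20) = \left(-1\right) 1 = -1$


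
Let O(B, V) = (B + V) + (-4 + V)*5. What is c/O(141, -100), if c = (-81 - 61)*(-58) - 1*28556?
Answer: 20320/479 ≈ 42.422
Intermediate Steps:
O(B, V) = -20 + B + 6*V (O(B, V) = (B + V) + (-20 + 5*V) = -20 + B + 6*V)
c = -20320 (c = -142*(-58) - 28556 = 8236 - 28556 = -20320)
c/O(141, -100) = -20320/(-20 + 141 + 6*(-100)) = -20320/(-20 + 141 - 600) = -20320/(-479) = -20320*(-1/479) = 20320/479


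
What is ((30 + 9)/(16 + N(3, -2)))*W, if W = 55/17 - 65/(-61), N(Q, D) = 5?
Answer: 57980/7259 ≈ 7.9873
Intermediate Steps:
W = 4460/1037 (W = 55*(1/17) - 65*(-1/61) = 55/17 + 65/61 = 4460/1037 ≈ 4.3009)
((30 + 9)/(16 + N(3, -2)))*W = ((30 + 9)/(16 + 5))*(4460/1037) = (39/21)*(4460/1037) = (39*(1/21))*(4460/1037) = (13/7)*(4460/1037) = 57980/7259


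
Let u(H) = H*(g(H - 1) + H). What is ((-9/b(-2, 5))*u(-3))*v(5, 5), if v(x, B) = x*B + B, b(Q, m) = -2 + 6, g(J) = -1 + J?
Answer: -1620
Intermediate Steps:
b(Q, m) = 4
v(x, B) = B + B*x (v(x, B) = B*x + B = B + B*x)
u(H) = H*(-2 + 2*H) (u(H) = H*((-1 + (H - 1)) + H) = H*((-1 + (-1 + H)) + H) = H*((-2 + H) + H) = H*(-2 + 2*H))
((-9/b(-2, 5))*u(-3))*v(5, 5) = ((-9/4)*(2*(-3)*(-1 - 3)))*(5*(1 + 5)) = ((-9*¼)*(2*(-3)*(-4)))*(5*6) = -9/4*24*30 = -54*30 = -1620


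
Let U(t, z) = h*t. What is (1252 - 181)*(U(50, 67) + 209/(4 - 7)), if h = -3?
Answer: -235263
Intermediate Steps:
U(t, z) = -3*t
(1252 - 181)*(U(50, 67) + 209/(4 - 7)) = (1252 - 181)*(-3*50 + 209/(4 - 7)) = 1071*(-150 + 209/(-3)) = 1071*(-150 - ⅓*209) = 1071*(-150 - 209/3) = 1071*(-659/3) = -235263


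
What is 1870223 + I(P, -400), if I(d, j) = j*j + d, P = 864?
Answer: 2031087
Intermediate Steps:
I(d, j) = d + j² (I(d, j) = j² + d = d + j²)
1870223 + I(P, -400) = 1870223 + (864 + (-400)²) = 1870223 + (864 + 160000) = 1870223 + 160864 = 2031087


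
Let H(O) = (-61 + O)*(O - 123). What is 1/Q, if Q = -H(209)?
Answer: -1/12728 ≈ -7.8567e-5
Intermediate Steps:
H(O) = (-123 + O)*(-61 + O) (H(O) = (-61 + O)*(-123 + O) = (-123 + O)*(-61 + O))
Q = -12728 (Q = -(7503 + 209² - 184*209) = -(7503 + 43681 - 38456) = -1*12728 = -12728)
1/Q = 1/(-12728) = -1/12728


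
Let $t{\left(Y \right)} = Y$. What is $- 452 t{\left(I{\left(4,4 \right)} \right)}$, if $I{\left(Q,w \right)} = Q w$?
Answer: $-7232$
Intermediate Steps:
$- 452 t{\left(I{\left(4,4 \right)} \right)} = - 452 \cdot 4 \cdot 4 = \left(-452\right) 16 = -7232$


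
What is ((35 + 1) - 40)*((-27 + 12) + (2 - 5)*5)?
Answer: 120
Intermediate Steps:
((35 + 1) - 40)*((-27 + 12) + (2 - 5)*5) = (36 - 40)*(-15 - 3*5) = -4*(-15 - 15) = -4*(-30) = 120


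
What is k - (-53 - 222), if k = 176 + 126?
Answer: 577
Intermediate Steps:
k = 302
k - (-53 - 222) = 302 - (-53 - 222) = 302 - 1*(-275) = 302 + 275 = 577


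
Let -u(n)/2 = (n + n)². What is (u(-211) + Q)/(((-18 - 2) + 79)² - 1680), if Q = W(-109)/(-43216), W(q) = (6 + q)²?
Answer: -15392166897/77832016 ≈ -197.76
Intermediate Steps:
u(n) = -8*n² (u(n) = -2*(n + n)² = -2*4*n² = -8*n²)
Q = -10609/43216 (Q = (6 - 109)²/(-43216) = (-103)²*(-1/43216) = 10609*(-1/43216) = -10609/43216 ≈ -0.24549)
(u(-211) + Q)/(((-18 - 2) + 79)² - 1680) = (-8*(-211)² - 10609/43216)/(((-18 - 2) + 79)² - 1680) = (-8*44521 - 10609/43216)/((-20 + 79)² - 1680) = (-356168 - 10609/43216)/(59² - 1680) = -15392166897/(43216*(3481 - 1680)) = -15392166897/43216/1801 = -15392166897/43216*1/1801 = -15392166897/77832016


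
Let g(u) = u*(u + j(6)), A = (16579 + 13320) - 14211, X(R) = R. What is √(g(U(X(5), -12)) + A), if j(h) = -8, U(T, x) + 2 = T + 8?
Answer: √15721 ≈ 125.38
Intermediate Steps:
U(T, x) = 6 + T (U(T, x) = -2 + (T + 8) = -2 + (8 + T) = 6 + T)
A = 15688 (A = 29899 - 14211 = 15688)
g(u) = u*(-8 + u) (g(u) = u*(u - 8) = u*(-8 + u))
√(g(U(X(5), -12)) + A) = √((6 + 5)*(-8 + (6 + 5)) + 15688) = √(11*(-8 + 11) + 15688) = √(11*3 + 15688) = √(33 + 15688) = √15721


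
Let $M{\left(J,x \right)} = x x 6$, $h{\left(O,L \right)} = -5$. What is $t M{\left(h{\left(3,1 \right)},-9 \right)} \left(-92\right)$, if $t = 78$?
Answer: $-3487536$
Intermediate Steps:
$M{\left(J,x \right)} = 6 x^{2}$ ($M{\left(J,x \right)} = x^{2} \cdot 6 = 6 x^{2}$)
$t M{\left(h{\left(3,1 \right)},-9 \right)} \left(-92\right) = 78 \cdot 6 \left(-9\right)^{2} \left(-92\right) = 78 \cdot 6 \cdot 81 \left(-92\right) = 78 \cdot 486 \left(-92\right) = 37908 \left(-92\right) = -3487536$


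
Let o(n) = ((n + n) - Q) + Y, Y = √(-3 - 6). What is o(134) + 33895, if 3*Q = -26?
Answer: 102515/3 + 3*I ≈ 34172.0 + 3.0*I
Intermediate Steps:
Q = -26/3 (Q = (⅓)*(-26) = -26/3 ≈ -8.6667)
Y = 3*I (Y = √(-9) = 3*I ≈ 3.0*I)
o(n) = 26/3 + 2*n + 3*I (o(n) = ((n + n) - 1*(-26/3)) + 3*I = (2*n + 26/3) + 3*I = (26/3 + 2*n) + 3*I = 26/3 + 2*n + 3*I)
o(134) + 33895 = (26/3 + 2*134 + 3*I) + 33895 = (26/3 + 268 + 3*I) + 33895 = (830/3 + 3*I) + 33895 = 102515/3 + 3*I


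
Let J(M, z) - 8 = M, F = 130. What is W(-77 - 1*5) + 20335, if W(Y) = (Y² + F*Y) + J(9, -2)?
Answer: 16416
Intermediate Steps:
J(M, z) = 8 + M
W(Y) = 17 + Y² + 130*Y (W(Y) = (Y² + 130*Y) + (8 + 9) = (Y² + 130*Y) + 17 = 17 + Y² + 130*Y)
W(-77 - 1*5) + 20335 = (17 + (-77 - 1*5)² + 130*(-77 - 1*5)) + 20335 = (17 + (-77 - 5)² + 130*(-77 - 5)) + 20335 = (17 + (-82)² + 130*(-82)) + 20335 = (17 + 6724 - 10660) + 20335 = -3919 + 20335 = 16416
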